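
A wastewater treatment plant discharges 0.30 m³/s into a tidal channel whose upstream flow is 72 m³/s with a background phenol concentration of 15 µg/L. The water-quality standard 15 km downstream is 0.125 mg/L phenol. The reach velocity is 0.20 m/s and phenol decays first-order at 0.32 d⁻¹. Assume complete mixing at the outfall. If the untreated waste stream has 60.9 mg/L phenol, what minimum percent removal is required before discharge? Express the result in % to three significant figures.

40.6 %

15 µg/L = 0.015 mg/L.
Travel time to the compliance point: t = 1.5e+04/0.20 = 7.5e+04 s = 0.8681 d; decay factor exp(−0.32·0.8681) = 0.7575.
So the concentration just after mixing may be at most 0.125/0.7575 = 0.165 mg/L.
Mass balance: 0.165·72.3 = 0.3·Cₑ + 72·0.015.
Cₑ = (11.93 − 1.08) / 0.3 = 36.17 mg/L.
Required removal = 1 − 36.17/60.9 = 40.61 %.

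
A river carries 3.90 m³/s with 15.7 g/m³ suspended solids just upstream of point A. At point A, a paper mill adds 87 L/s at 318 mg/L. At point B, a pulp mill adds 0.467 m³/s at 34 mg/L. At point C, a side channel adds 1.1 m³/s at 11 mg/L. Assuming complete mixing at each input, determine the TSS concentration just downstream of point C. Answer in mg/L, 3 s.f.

21.0 mg/L

87 L/s = 0.087 m³/s.
After input A: C = (3.9·15.7 + 0.087·318) / 3.987 = 22.3 mg/L.
After input B: C = (3.987·22.3 + 0.467·34) / 4.454 = 23.52 mg/L.
After input C: C = (4.454·23.52 + 1.1·11) / 5.554 = 21.04 mg/L.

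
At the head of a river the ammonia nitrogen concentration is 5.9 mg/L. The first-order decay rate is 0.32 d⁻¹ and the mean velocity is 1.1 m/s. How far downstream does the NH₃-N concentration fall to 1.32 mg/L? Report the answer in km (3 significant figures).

From C = C₀·e^(−kt), t = ln(C₀/C)/k = ln(5.9/1.32)/0.32 = 1.497/0.32 = 4.679 d.
Distance = v·t = 1.1 m/s × 4.043e+05 s = 4.447e+05 m = 444.7 km.

445 km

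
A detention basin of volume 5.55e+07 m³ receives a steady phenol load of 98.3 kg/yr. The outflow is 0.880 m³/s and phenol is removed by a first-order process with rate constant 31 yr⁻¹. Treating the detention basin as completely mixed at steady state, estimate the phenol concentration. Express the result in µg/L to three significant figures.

0.0562 µg/L

Outflow Q = 0.880 m³/s × 3.156e+07 s/yr = 2.777e+07 m³/yr.
Steady-state CSTR mass balance: W = Q·C + k·V·C, so C = W/(Q + kV).
Q + kV = 2.777e+07 + 31·5.55e+07 = 1.748e+09 m³/yr.
C = 98.3/1.748e+09 = 5.623e-08 kg/m³ = 5.623e-05 mg/L = 0.05623 µg/L.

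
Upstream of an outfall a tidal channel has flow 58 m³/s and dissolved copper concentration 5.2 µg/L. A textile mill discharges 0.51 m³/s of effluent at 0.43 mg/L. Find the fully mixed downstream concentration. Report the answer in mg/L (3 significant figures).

5.2 µg/L = 0.0052 mg/L.
Flow-weighted mixing gives C = (0.51·0.43 + 58·0.0052) / (0.51 + 58) = 0.5209/58.51 = 0.008903 mg/L.

0.00890 mg/L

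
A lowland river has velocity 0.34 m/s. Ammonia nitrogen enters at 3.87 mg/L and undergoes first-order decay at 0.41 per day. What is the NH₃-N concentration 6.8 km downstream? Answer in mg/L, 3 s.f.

Travel time t = 6.8 km / 0.34 m/s = 6800/0.34 = 2e+04 s = 0.2315 d.
First-order decay: C = 3.87·exp(−0.41·0.2315) = 3.87·0.9095 = 3.52 mg/L.

3.52 mg/L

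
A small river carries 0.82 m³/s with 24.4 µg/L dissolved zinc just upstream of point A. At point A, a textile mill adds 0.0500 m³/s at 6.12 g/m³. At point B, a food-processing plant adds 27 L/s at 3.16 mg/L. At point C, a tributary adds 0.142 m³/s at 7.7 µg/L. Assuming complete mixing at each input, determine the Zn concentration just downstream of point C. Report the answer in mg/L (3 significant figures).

24.4 µg/L = 0.0244 mg/L.
After input A: C = (0.82·0.0244 + 0.05·6.12) / 0.87 = 0.3747 mg/L.
27 L/s = 0.027 m³/s.
After input B: C = (0.87·0.3747 + 0.027·3.16) / 0.897 = 0.4586 mg/L.
7.7 µg/L = 0.0077 mg/L.
After input C: C = (0.897·0.4586 + 0.142·0.0077) / 1.039 = 0.3969 mg/L.

0.397 mg/L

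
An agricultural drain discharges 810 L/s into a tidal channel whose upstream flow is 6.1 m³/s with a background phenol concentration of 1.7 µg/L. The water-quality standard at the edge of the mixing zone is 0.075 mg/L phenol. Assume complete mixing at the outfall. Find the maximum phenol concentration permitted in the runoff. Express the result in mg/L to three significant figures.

0.627 mg/L

810 L/s = 0.81 m³/s.
1.7 µg/L = 0.0017 mg/L.
Mass balance: 0.075·6.91 = 0.81·Cₑ + 6.1·0.0017.
Cₑ = (0.5182 − 0.01037) / 0.81 = 0.627 mg/L.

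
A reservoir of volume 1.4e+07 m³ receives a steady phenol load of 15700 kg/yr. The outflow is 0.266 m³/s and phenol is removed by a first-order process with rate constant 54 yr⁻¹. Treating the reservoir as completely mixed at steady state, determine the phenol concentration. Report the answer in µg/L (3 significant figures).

20.5 µg/L

Outflow Q = 0.266 m³/s × 3.156e+07 s/yr = 8.394e+06 m³/yr.
Steady-state CSTR mass balance: W = Q·C + k·V·C, so C = W/(Q + kV).
Q + kV = 8.394e+06 + 54·1.4e+07 = 7.644e+08 m³/yr.
C = 15700/7.644e+08 = 2.054e-05 kg/m³ = 0.02054 mg/L = 20.54 µg/L.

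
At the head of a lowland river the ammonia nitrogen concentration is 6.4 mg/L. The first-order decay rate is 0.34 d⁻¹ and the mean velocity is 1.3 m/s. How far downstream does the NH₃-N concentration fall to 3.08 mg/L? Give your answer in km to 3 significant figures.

242 km

From C = C₀·e^(−kt), t = ln(C₀/C)/k = ln(6.4/3.08)/0.34 = 0.7314/0.34 = 2.151 d.
Distance = v·t = 1.3 m/s × 1.859e+05 s = 2.416e+05 m = 241.6 km.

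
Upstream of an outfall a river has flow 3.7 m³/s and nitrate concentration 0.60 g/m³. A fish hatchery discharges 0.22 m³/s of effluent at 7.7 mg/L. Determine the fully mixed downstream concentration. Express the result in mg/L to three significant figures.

0.998 mg/L

Flow-weighted mixing gives C = (0.22·7.7 + 3.7·0.6) / (0.22 + 3.7) = 3.914/3.92 = 0.9985 mg/L.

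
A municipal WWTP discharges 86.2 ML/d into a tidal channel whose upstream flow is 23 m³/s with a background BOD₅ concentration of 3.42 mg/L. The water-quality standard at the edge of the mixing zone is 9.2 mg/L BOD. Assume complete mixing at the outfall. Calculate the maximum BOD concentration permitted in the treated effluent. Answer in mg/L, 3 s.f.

86.2 ML/d = 0.9977 m³/s.
Mass balance: 9.2·24 = 0.9977·Cₑ + 23·3.42.
Cₑ = (220.8 − 78.66) / 0.9977 = 142.4 mg/L.

142 mg/L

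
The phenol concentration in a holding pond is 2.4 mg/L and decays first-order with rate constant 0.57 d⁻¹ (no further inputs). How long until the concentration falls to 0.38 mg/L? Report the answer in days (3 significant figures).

t = ln(C₀/C)/k = ln(2.4/0.38)/0.57 = 1.843/0.57 = 3.233 d.

3.23 d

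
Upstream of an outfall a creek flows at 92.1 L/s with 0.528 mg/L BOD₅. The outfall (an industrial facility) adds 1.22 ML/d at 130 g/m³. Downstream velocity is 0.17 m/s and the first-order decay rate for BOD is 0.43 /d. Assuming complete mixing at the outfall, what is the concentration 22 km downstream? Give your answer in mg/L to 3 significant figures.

1.22 ML/d = 0.01412 m³/s.
92.1 L/s = 0.0921 m³/s.
After complete mixing, C₀ = (0.01412·130 + 0.0921·0.528) / 0.1062 = 17.74 mg/L.
Travel time t = 2.2e+04 m / 0.17 m/s = 1.294e+05 s = 1.498 d.
C = 17.74·exp(−0.43·1.498) = 17.74·0.5252 = 9.316 mg/L.

9.32 mg/L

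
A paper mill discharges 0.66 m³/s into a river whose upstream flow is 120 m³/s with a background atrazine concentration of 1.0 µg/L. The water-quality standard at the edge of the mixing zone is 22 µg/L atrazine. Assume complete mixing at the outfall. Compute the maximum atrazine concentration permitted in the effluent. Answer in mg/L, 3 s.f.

1.0 µg/L = 0.001 mg/L.
22 µg/L = 0.022 mg/L.
Mass balance: 0.022·120.7 = 0.66·Cₑ + 120·0.001.
Cₑ = (2.655 − 0.12) / 0.66 = 3.84 mg/L.

3.84 mg/L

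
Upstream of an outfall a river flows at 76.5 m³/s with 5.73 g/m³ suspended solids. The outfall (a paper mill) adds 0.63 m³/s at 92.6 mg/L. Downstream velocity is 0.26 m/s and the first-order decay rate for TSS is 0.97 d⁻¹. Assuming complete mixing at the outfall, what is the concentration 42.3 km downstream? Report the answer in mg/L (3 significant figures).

1.04 mg/L

After complete mixing, C₀ = (0.63·92.6 + 76.5·5.73) / 77.13 = 6.44 mg/L.
Travel time t = 4.23e+04 m / 0.26 m/s = 1.627e+05 s = 1.883 d.
C = 6.44·exp(−0.97·1.883) = 6.44·0.161 = 1.037 mg/L.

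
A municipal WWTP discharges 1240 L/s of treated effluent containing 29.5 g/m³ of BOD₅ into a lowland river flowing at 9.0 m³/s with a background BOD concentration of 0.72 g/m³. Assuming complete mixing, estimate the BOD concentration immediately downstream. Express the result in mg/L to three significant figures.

1240 L/s = 1.24 m³/s.
By mass balance at complete mixing, C = (1.24·29.5 + 9·0.72) / (1.24 + 9) = 43.06/10.24 = 4.205 mg/L.

4.21 mg/L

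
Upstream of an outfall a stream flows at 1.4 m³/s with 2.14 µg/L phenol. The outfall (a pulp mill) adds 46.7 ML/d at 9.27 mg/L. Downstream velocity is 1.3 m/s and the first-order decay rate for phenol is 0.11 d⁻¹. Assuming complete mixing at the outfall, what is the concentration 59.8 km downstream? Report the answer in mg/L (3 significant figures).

2.44 mg/L

46.7 ML/d = 0.5405 m³/s.
2.14 µg/L = 0.00214 mg/L.
After complete mixing, C₀ = (0.5405·9.27 + 1.4·0.00214) / 1.941 = 2.584 mg/L.
Travel time t = 5.98e+04 m / 1.3 m/s = 4.6e+04 s = 0.5324 d.
C = 2.584·exp(−0.11·0.5324) = 2.584·0.9431 = 2.437 mg/L.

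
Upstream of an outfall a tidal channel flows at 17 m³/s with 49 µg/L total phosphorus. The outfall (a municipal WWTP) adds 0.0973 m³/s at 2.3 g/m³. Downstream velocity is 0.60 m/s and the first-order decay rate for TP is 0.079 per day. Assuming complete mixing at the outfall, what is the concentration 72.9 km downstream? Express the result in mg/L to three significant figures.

49 µg/L = 0.049 mg/L.
After complete mixing, C₀ = (0.0973·2.3 + 17·0.049) / 17.1 = 0.06181 mg/L.
Travel time t = 7.29e+04 m / 0.60 m/s = 1.215e+05 s = 1.406 d.
C = 0.06181·exp(−0.079·1.406) = 0.06181·0.8949 = 0.05531 mg/L.

0.0553 mg/L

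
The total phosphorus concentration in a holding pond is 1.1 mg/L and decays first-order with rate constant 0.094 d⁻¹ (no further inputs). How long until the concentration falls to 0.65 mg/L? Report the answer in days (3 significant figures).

t = ln(C₀/C)/k = ln(1.1/0.65)/0.094 = 0.5261/0.094 = 5.597 d.

5.60 d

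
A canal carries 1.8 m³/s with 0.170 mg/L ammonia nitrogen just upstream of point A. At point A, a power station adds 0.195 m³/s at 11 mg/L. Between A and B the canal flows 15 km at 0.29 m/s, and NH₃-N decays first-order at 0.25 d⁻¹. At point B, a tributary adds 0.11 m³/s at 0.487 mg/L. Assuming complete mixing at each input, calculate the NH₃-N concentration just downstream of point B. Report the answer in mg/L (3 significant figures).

1.03 mg/L

After input A: C = (1.8·0.17 + 0.195·11) / 1.995 = 1.229 mg/L.
Over the 15 km reach to input B (t = 5.172e+04 s = 0.5987 d), decay gives C = 1.229·exp(−0.25·0.5987) = 1.058 mg/L.
After input B: C = (1.995·1.058 + 0.11·0.487) / 2.105 = 1.028 mg/L.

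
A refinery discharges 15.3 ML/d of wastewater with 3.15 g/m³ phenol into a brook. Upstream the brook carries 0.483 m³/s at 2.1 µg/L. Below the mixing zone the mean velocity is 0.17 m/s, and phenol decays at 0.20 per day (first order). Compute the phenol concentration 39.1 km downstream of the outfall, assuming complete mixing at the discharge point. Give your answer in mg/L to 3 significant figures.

15.3 ML/d = 0.1771 m³/s.
2.1 µg/L = 0.0021 mg/L.
After complete mixing, C₀ = (0.1771·3.15 + 0.483·0.0021) / 0.6601 = 0.8466 mg/L.
Travel time t = 3.91e+04 m / 0.17 m/s = 2.3e+05 s = 2.662 d.
C = 0.8466·exp(−0.20·2.662) = 0.8466·0.5872 = 0.4971 mg/L.

0.497 mg/L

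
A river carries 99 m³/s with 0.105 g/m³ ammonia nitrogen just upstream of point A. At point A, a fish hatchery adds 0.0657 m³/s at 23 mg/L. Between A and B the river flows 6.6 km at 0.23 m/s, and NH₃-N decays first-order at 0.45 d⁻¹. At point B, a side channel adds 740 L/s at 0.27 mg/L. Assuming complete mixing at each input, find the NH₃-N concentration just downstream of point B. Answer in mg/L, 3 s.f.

0.105 mg/L

After input A: C = (99·0.105 + 0.0657·23) / 99.07 = 0.1202 mg/L.
Over the 6.6 km reach to input B (t = 2.87e+04 s = 0.3321 d), decay gives C = 0.1202·exp(−0.45·0.3321) = 0.1035 mg/L.
740 L/s = 0.74 m³/s.
After input B: C = (99.07·0.1035 + 0.74·0.27) / 99.81 = 0.1047 mg/L.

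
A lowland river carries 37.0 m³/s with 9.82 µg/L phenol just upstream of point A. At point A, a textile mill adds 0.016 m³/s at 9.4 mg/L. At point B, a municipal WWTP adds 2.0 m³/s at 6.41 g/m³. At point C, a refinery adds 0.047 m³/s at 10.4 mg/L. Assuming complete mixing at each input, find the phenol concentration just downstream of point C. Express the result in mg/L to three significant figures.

9.82 µg/L = 0.00982 mg/L.
After input A: C = (37·0.00982 + 0.016·9.4) / 37.02 = 0.01388 mg/L.
After input B: C = (37.02·0.01388 + 2·6.41) / 39.02 = 0.3418 mg/L.
After input C: C = (39.02·0.3418 + 0.047·10.4) / 39.06 = 0.3539 mg/L.

0.354 mg/L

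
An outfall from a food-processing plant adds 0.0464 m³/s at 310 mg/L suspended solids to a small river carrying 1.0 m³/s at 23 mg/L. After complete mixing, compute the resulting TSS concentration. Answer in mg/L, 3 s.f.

35.7 mg/L

Flow-weighted mixing gives C = (0.0464·310 + 1·23) / (0.0464 + 1) = 37.38/1.046 = 35.73 mg/L.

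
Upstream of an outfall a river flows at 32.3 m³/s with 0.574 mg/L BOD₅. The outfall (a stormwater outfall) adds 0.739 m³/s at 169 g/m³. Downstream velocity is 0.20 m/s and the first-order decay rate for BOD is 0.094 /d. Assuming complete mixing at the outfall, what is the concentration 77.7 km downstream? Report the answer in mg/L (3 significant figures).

After complete mixing, C₀ = (0.739·169 + 32.3·0.574) / 33.04 = 4.341 mg/L.
Travel time t = 7.77e+04 m / 0.20 m/s = 3.885e+05 s = 4.497 d.
C = 4.341·exp(−0.094·4.497) = 4.341·0.6553 = 2.845 mg/L.

2.84 mg/L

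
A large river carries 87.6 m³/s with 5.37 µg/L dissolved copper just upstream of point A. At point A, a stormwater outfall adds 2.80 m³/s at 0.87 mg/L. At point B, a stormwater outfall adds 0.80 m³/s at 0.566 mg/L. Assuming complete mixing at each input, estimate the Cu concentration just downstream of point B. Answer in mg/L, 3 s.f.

0.0368 mg/L

5.37 µg/L = 0.00537 mg/L.
After input A: C = (87.6·0.00537 + 2.8·0.87) / 90.4 = 0.03215 mg/L.
After input B: C = (90.4·0.03215 + 0.8·0.566) / 91.2 = 0.03683 mg/L.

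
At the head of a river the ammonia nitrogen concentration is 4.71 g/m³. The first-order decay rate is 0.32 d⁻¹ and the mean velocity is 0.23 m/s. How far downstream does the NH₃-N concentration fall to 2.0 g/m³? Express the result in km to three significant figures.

From C = C₀·e^(−kt), t = ln(C₀/C)/k = ln(4.71/2.0)/0.32 = 0.8565/0.32 = 2.677 d.
Distance = v·t = 0.23 m/s × 2.313e+05 s = 5.319e+04 m = 53.19 km.

53.2 km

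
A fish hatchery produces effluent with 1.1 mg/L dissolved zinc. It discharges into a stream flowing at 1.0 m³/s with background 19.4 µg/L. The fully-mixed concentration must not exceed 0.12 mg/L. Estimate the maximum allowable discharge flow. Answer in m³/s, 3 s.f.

0.103 m³/s

19.4 µg/L = 0.0194 mg/L.
Mass balance at complete mixing: C_std·(Q_w + Q_r) = Q_w·C_e + Q_r·C_b.
Rearranging, Q_w = Q_r·(C_std − C_b)/(C_e − C_std) = 1.0·(0.12 − 0.0194) / (1.1 − 0.12) = 0.1027 m³/s.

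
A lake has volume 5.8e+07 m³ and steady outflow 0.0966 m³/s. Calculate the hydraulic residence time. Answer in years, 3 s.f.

Q = 0.0966 m³/s × 3.156e+07 s/yr = 3.048e+06 m³/yr.
Hydraulic residence time τ = V/Q = 5.8e+07/3.048e+06 = 19.03 yr.

19.0 yr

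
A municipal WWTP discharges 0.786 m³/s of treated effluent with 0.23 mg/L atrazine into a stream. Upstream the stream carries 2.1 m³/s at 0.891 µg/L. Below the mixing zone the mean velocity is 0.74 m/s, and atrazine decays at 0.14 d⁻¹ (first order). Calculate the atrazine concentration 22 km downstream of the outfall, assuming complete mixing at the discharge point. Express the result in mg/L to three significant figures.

0.891 µg/L = 0.000891 mg/L.
After complete mixing, C₀ = (0.786·0.23 + 2.1·0.000891) / 2.886 = 0.06329 mg/L.
Travel time t = 2.2e+04 m / 0.74 m/s = 2.973e+04 s = 0.3441 d.
C = 0.06329·exp(−0.14·0.3441) = 0.06329·0.953 = 0.06031 mg/L.

0.0603 mg/L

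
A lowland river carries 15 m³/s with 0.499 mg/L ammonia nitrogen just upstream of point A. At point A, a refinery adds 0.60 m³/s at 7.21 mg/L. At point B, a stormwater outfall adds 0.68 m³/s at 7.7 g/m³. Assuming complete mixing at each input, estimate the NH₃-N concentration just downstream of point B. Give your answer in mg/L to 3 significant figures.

After input A: C = (15·0.499 + 0.6·7.21) / 15.6 = 0.7571 mg/L.
After input B: C = (15.6·0.7571 + 0.68·7.7) / 16.28 = 1.047 mg/L.

1.05 mg/L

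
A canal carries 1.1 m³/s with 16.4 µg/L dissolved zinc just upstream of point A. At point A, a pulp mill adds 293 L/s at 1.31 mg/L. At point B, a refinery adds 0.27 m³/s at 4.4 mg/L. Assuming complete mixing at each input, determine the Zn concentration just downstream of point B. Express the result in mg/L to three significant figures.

16.4 µg/L = 0.0164 mg/L.
293 L/s = 0.293 m³/s.
After input A: C = (1.1·0.0164 + 0.293·1.31) / 1.393 = 0.2885 mg/L.
After input B: C = (1.393·0.2885 + 0.27·4.4) / 1.663 = 0.956 mg/L.

0.956 mg/L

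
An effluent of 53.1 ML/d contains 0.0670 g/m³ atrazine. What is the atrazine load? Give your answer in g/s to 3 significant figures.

0.0412 g/s

53.1 ML/d = 0.6146 m³/s.
Mass flux = Q·C = 0.6146 m³/s × 0.067 g/m³ = 0.04118 g/s.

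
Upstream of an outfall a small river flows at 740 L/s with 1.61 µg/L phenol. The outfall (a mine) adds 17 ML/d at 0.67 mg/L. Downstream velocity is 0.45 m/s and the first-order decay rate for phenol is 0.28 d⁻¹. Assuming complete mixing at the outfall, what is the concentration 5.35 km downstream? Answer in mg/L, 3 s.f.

17 ML/d = 0.1968 m³/s.
740 L/s = 0.74 m³/s.
1.61 µg/L = 0.00161 mg/L.
After complete mixing, C₀ = (0.1968·0.67 + 0.74·0.00161) / 0.9368 = 0.142 mg/L.
Travel time t = 5350 m / 0.45 m/s = 1.189e+04 s = 0.1376 d.
C = 0.142·exp(−0.28·0.1376) = 0.142·0.9622 = 0.1366 mg/L.

0.137 mg/L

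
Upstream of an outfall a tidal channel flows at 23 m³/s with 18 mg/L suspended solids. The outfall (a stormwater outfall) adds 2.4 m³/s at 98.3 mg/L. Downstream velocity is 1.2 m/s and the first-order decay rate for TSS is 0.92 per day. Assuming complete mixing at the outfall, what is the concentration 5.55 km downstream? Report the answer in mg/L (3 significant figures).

24.4 mg/L

After complete mixing, C₀ = (2.4·98.3 + 23·18) / 25.4 = 25.59 mg/L.
Travel time t = 5550 m / 1.2 m/s = 4625 s = 0.05353 d.
C = 25.59·exp(−0.92·0.05353) = 25.59·0.9519 = 24.36 mg/L.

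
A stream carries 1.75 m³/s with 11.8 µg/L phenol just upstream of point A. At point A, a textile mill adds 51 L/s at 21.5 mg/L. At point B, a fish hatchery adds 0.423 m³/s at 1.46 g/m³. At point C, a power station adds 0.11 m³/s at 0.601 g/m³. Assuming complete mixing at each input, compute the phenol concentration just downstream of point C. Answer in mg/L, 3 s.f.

0.772 mg/L

11.8 µg/L = 0.0118 mg/L.
51 L/s = 0.051 m³/s.
After input A: C = (1.75·0.0118 + 0.051·21.5) / 1.801 = 0.6203 mg/L.
After input B: C = (1.801·0.6203 + 0.423·1.46) / 2.224 = 0.78 mg/L.
After input C: C = (2.224·0.78 + 0.11·0.601) / 2.334 = 0.7716 mg/L.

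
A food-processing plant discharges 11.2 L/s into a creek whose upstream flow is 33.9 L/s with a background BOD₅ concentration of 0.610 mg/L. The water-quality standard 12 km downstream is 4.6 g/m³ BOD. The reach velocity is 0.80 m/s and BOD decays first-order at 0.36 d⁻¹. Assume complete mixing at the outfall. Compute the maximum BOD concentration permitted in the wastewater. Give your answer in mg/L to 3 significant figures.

11.2 L/s = 0.0112 m³/s.
33.9 L/s = 0.0339 m³/s.
Travel time to the compliance point: t = 1.2e+04/0.80 = 1.5e+04 s = 0.1736 d; decay factor exp(−0.36·0.1736) = 0.9394.
So the concentration just after mixing may be at most 4.6/0.9394 = 4.897 mg/L.
Mass balance: 4.897·0.0451 = 0.0112·Cₑ + 0.0339·0.61.
Cₑ = (0.2208 − 0.02068) / 0.0112 = 17.87 mg/L.

17.9 mg/L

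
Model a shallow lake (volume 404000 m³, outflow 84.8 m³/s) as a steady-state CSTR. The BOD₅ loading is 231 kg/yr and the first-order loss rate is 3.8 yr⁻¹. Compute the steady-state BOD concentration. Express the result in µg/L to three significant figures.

Outflow Q = 84.8 m³/s × 3.156e+07 s/yr = 2.676e+09 m³/yr.
Steady-state CSTR mass balance: W = Q·C + k·V·C, so C = W/(Q + kV).
Q + kV = 2.676e+09 + 3.8·404000 = 2.678e+09 m³/yr.
C = 231/2.678e+09 = 8.627e-08 kg/m³ = 8.627e-05 mg/L = 0.08627 µg/L.

0.0863 µg/L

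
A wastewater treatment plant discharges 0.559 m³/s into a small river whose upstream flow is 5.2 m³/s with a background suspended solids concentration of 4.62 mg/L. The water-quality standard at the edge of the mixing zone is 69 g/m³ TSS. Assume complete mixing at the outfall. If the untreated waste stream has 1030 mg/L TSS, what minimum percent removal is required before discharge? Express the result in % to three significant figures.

35.2 %

Mass balance: 69·5.759 = 0.559·Cₑ + 5.2·4.62.
Cₑ = (397.4 − 24.02) / 0.559 = 667.9 mg/L.
Required removal = 1 − 667.9/1030 = 35.16 %.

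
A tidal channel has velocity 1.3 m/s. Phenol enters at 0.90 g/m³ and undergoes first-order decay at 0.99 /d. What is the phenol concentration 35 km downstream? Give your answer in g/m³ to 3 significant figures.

0.661 g/m³

Travel time t = 35 km / 1.3 m/s = 3.5e+04/1.3 = 2.692e+04 s = 0.3116 d.
First-order decay: C = 0.90·exp(−0.99·0.3116) = 0.90·0.7346 = 0.6611 g/m³.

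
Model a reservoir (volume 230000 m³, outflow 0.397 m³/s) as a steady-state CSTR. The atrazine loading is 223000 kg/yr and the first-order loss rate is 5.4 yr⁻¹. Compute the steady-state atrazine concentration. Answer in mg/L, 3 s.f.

16.2 mg/L

Outflow Q = 0.397 m³/s × 3.156e+07 s/yr = 1.253e+07 m³/yr.
Steady-state CSTR mass balance: W = Q·C + k·V·C, so C = W/(Q + kV).
Q + kV = 1.253e+07 + 5.4·230000 = 1.377e+07 m³/yr.
C = 223000/1.377e+07 = 0.01619 kg/m³ = 16.19 mg/L.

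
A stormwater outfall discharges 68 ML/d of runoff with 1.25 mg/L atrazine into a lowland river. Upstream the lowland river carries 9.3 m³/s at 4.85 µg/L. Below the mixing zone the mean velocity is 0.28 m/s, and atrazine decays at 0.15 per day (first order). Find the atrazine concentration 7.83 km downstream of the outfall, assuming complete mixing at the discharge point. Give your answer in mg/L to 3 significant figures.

68 ML/d = 0.787 m³/s.
4.85 µg/L = 0.00485 mg/L.
After complete mixing, C₀ = (0.787·1.25 + 9.3·0.00485) / 10.09 = 0.102 mg/L.
Travel time t = 7830 m / 0.28 m/s = 2.796e+04 s = 0.3237 d.
C = 0.102·exp(−0.15·0.3237) = 0.102·0.9526 = 0.09717 mg/L.

0.0972 mg/L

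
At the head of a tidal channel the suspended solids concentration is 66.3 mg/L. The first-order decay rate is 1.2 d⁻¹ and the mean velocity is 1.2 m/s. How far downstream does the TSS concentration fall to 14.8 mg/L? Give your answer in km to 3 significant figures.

From C = C₀·e^(−kt), t = ln(C₀/C)/k = ln(66.3/14.8)/1.2 = 1.5/1.2 = 1.25 d.
Distance = v·t = 1.2 m/s × 1.08e+05 s = 1.296e+05 m = 129.6 km.

130 km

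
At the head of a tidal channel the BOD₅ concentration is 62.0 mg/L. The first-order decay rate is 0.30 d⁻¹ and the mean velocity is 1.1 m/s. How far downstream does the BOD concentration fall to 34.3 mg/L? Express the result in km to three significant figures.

188 km

From C = C₀·e^(−kt), t = ln(C₀/C)/k = ln(62.0/34.3)/0.30 = 0.592/0.30 = 1.973 d.
Distance = v·t = 1.1 m/s × 1.705e+05 s = 1.875e+05 m = 187.5 km.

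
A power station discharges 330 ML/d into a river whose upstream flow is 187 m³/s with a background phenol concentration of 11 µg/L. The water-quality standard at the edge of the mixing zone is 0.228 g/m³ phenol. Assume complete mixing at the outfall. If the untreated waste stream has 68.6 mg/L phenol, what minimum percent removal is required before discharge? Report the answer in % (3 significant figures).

84.2 %

330 ML/d = 3.819 m³/s.
11 µg/L = 0.011 mg/L.
Mass balance: 0.228·190.8 = 3.819·Cₑ + 187·0.011.
Cₑ = (43.51 − 2.057) / 3.819 = 10.85 mg/L.
Required removal = 1 − 10.85/68.6 = 84.18 %.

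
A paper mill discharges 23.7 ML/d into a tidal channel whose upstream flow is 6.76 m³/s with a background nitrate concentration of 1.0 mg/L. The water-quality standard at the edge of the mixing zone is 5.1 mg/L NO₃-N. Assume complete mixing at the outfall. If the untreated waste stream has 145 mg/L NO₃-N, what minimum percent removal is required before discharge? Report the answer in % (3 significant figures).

23.7 ML/d = 0.2743 m³/s.
Mass balance: 5.1·7.034 = 0.2743·Cₑ + 6.76·1.
Cₑ = (35.87 − 6.76) / 0.2743 = 106.1 mg/L.
Required removal = 1 − 106.1/145 = 26.8 %.

26.8 %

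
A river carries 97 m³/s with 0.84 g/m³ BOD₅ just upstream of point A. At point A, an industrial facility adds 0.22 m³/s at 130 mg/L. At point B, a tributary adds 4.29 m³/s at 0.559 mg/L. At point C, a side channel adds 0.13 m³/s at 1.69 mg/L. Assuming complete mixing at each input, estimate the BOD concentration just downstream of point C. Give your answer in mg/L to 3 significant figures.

After input A: C = (97·0.84 + 0.22·130) / 97.22 = 1.132 mg/L.
After input B: C = (97.22·1.132 + 4.29·0.559) / 101.5 = 1.108 mg/L.
After input C: C = (101.5·1.108 + 0.13·1.69) / 101.6 = 1.109 mg/L.

1.11 mg/L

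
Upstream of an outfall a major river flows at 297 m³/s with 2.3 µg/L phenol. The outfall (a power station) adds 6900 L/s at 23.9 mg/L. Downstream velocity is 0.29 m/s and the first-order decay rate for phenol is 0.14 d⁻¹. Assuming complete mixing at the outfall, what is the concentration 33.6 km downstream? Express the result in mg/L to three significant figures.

6900 L/s = 6.9 m³/s.
2.3 µg/L = 0.0023 mg/L.
After complete mixing, C₀ = (6.9·23.9 + 297·0.0023) / 303.9 = 0.5449 mg/L.
Travel time t = 3.36e+04 m / 0.29 m/s = 1.159e+05 s = 1.341 d.
C = 0.5449·exp(−0.14·1.341) = 0.5449·0.8288 = 0.4516 mg/L.

0.452 mg/L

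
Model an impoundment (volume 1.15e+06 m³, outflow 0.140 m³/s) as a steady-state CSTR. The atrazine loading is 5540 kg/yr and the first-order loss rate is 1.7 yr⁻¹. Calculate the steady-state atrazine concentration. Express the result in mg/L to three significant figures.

0.869 mg/L

Outflow Q = 0.140 m³/s × 3.156e+07 s/yr = 4.418e+06 m³/yr.
Steady-state CSTR mass balance: W = Q·C + k·V·C, so C = W/(Q + kV).
Q + kV = 4.418e+06 + 1.7·1.15e+06 = 6.373e+06 m³/yr.
C = 5540/6.373e+06 = 0.0008693 kg/m³ = 0.8693 mg/L.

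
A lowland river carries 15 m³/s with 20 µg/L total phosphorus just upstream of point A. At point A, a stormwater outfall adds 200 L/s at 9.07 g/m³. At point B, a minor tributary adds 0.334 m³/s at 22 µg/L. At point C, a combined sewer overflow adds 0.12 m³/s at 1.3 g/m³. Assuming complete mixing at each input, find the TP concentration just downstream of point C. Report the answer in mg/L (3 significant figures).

0.145 mg/L

20 µg/L = 0.02 mg/L.
200 L/s = 0.2 m³/s.
After input A: C = (15·0.02 + 0.2·9.07) / 15.2 = 0.1391 mg/L.
22 µg/L = 0.022 mg/L.
After input B: C = (15.2·0.1391 + 0.334·0.022) / 15.53 = 0.1366 mg/L.
After input C: C = (15.53·0.1366 + 0.12·1.3) / 15.65 = 0.1455 mg/L.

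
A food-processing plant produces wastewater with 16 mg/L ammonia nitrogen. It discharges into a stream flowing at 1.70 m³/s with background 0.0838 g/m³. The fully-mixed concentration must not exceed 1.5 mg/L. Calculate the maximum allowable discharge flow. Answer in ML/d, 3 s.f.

14.3 ML/d

Mass balance at complete mixing: C_std·(Q_w + Q_r) = Q_w·C_e + Q_r·C_b.
Rearranging, Q_w = Q_r·(C_std − C_b)/(C_e − C_std) = 1.70·(1.5 − 0.0838) / (16 − 1.5) = 0.166 m³/s.
= 14.35 ML/d.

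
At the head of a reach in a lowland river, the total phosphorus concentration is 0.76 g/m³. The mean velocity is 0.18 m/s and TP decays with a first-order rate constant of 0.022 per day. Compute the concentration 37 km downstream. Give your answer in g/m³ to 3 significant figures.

0.721 g/m³

Travel time t = 37 km / 0.18 m/s = 3.7e+04/0.18 = 2.056e+05 s = 2.379 d.
First-order decay: C = 0.76·exp(−0.022·2.379) = 0.76·0.949 = 0.7212 g/m³.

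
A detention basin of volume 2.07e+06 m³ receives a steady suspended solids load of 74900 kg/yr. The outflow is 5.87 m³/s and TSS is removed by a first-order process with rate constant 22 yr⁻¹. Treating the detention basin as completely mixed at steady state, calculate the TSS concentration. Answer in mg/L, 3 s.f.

0.325 mg/L

Outflow Q = 5.87 m³/s × 3.156e+07 s/yr = 1.852e+08 m³/yr.
Steady-state CSTR mass balance: W = Q·C + k·V·C, so C = W/(Q + kV).
Q + kV = 1.852e+08 + 22·2.07e+06 = 2.308e+08 m³/yr.
C = 74900/2.308e+08 = 0.0003245 kg/m³ = 0.3245 mg/L.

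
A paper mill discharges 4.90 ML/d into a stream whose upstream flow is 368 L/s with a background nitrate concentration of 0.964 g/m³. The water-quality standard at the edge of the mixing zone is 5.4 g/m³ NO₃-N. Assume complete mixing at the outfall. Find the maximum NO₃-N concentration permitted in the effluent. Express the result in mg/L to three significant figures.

34.2 mg/L

4.90 ML/d = 0.05671 m³/s.
368 L/s = 0.368 m³/s.
Mass balance: 5.4·0.4247 = 0.05671·Cₑ + 0.368·0.964.
Cₑ = (2.293 − 0.3548) / 0.05671 = 34.18 mg/L.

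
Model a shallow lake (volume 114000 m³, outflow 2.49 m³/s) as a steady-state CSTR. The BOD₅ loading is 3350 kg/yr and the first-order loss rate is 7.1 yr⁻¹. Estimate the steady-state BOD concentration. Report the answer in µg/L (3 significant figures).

42.2 µg/L

Outflow Q = 2.49 m³/s × 3.156e+07 s/yr = 7.858e+07 m³/yr.
Steady-state CSTR mass balance: W = Q·C + k·V·C, so C = W/(Q + kV).
Q + kV = 7.858e+07 + 7.1·114000 = 7.939e+07 m³/yr.
C = 3350/7.939e+07 = 4.22e-05 kg/m³ = 0.0422 mg/L = 42.2 µg/L.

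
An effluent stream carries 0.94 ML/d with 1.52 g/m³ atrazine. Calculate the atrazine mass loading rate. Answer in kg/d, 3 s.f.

1.43 kg/d

0.94 ML/d = 0.01088 m³/s.
Mass flux = Q·C = 0.01088 m³/s × 1.52 g/m³ = 0.01654 g/s.
= 0.01654 g/s × 86.4 = 1.429 kg/d.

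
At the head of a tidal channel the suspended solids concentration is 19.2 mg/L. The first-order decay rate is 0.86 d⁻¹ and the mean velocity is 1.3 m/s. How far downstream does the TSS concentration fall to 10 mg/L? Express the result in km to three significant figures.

From C = C₀·e^(−kt), t = ln(C₀/C)/k = ln(19.2/10)/0.86 = 0.6523/0.86 = 0.7585 d.
Distance = v·t = 1.3 m/s × 6.554e+04 s = 8.52e+04 m = 85.2 km.

85.2 km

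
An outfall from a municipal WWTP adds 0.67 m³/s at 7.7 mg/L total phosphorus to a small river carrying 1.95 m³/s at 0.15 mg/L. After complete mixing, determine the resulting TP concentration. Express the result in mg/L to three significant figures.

2.08 mg/L

Flow-weighted mixing gives C = (0.67·7.7 + 1.95·0.15) / (0.67 + 1.95) = 5.452/2.62 = 2.081 mg/L.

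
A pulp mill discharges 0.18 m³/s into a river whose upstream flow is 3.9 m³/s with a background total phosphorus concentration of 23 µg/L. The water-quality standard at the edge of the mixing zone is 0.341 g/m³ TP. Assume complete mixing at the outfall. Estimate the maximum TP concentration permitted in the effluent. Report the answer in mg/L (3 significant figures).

23 µg/L = 0.023 mg/L.
Mass balance: 0.341·4.08 = 0.18·Cₑ + 3.9·0.023.
Cₑ = (1.391 − 0.0897) / 0.18 = 7.231 mg/L.

7.23 mg/L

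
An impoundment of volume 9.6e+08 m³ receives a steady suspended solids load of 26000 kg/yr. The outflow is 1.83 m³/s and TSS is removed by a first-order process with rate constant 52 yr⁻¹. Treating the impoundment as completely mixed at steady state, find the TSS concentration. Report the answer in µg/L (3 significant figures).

Outflow Q = 1.83 m³/s × 3.156e+07 s/yr = 5.775e+07 m³/yr.
Steady-state CSTR mass balance: W = Q·C + k·V·C, so C = W/(Q + kV).
Q + kV = 5.775e+07 + 52·9.6e+08 = 4.998e+10 m³/yr.
C = 26000/4.998e+10 = 5.202e-07 kg/m³ = 0.0005202 mg/L = 0.5202 µg/L.

0.520 µg/L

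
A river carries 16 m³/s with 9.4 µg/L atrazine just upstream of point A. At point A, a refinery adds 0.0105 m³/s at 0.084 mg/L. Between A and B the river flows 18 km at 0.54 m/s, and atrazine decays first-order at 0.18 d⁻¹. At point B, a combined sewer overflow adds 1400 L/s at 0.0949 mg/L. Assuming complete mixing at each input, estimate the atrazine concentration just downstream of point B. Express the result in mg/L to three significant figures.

9.4 µg/L = 0.0094 mg/L.
After input A: C = (16·0.0094 + 0.0105·0.084) / 16.01 = 0.009449 mg/L.
Over the 18 km reach to input B (t = 3.333e+04 s = 0.3858 d), decay gives C = 0.009449·exp(−0.18·0.3858) = 0.008815 mg/L.
1400 L/s = 1.4 m³/s.
After input B: C = (16.01·0.008815 + 1.4·0.0949) / 17.41 = 0.01574 mg/L.

0.0157 mg/L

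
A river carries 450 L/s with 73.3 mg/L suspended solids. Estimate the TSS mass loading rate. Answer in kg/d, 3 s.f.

2850 kg/d

450 L/s = 0.45 m³/s.
Mass flux = Q·C = 0.45 m³/s × 73.3 g/m³ = 32.98 g/s.
= 32.98 g/s × 86.4 = 2850 kg/d.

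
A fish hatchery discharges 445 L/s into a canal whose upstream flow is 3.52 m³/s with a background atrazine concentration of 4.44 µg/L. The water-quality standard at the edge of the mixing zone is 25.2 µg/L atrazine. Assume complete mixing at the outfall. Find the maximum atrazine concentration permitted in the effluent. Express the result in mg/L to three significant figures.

0.189 mg/L

445 L/s = 0.445 m³/s.
4.44 µg/L = 0.00444 mg/L.
25.2 µg/L = 0.0252 mg/L.
Mass balance: 0.0252·3.965 = 0.445·Cₑ + 3.52·0.00444.
Cₑ = (0.09992 − 0.01563) / 0.445 = 0.1894 mg/L.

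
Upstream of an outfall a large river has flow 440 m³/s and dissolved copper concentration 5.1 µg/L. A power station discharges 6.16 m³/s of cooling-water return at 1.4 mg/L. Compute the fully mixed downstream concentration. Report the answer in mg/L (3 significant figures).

5.1 µg/L = 0.0051 mg/L.
Flow-weighted mixing gives C = (6.16·1.4 + 440·0.0051) / (6.16 + 440) = 10.87/446.2 = 0.02436 mg/L.

0.0244 mg/L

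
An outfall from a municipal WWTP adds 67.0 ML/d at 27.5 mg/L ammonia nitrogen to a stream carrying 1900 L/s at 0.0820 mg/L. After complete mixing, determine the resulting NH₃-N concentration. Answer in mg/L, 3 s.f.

67.0 ML/d = 0.7755 m³/s.
1900 L/s = 1.9 m³/s.
Flow-weighted mixing gives C = (0.7755·27.5 + 1.9·0.082) / (0.7755 + 1.9) = 21.48/2.675 = 8.029 mg/L.

8.03 mg/L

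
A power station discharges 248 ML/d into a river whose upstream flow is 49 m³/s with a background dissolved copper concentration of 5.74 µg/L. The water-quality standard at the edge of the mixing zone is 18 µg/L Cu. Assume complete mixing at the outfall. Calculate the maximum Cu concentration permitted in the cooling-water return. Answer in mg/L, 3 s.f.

248 ML/d = 2.87 m³/s.
5.74 µg/L = 0.00574 mg/L.
18 µg/L = 0.018 mg/L.
Mass balance: 0.018·51.87 = 2.87·Cₑ + 49·0.00574.
Cₑ = (0.9337 − 0.2813) / 2.87 = 0.2273 mg/L.

0.227 mg/L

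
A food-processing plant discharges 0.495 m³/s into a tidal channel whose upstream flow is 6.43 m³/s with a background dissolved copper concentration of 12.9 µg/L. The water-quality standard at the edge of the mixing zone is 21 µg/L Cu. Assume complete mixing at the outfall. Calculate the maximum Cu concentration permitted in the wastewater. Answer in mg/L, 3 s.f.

0.126 mg/L

12.9 µg/L = 0.0129 mg/L.
21 µg/L = 0.021 mg/L.
Mass balance: 0.021·6.925 = 0.495·Cₑ + 6.43·0.0129.
Cₑ = (0.1454 − 0.08295) / 0.495 = 0.1262 mg/L.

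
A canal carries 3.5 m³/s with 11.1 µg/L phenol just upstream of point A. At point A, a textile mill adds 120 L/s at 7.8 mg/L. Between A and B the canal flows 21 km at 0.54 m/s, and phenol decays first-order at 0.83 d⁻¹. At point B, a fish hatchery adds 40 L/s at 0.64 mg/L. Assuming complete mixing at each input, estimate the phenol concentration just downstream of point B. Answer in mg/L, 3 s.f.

0.190 mg/L

11.1 µg/L = 0.0111 mg/L.
120 L/s = 0.12 m³/s.
After input A: C = (3.5·0.0111 + 0.12·7.8) / 3.62 = 0.2693 mg/L.
Over the 21 km reach to input B (t = 3.889e+04 s = 0.4501 d), decay gives C = 0.2693·exp(−0.83·0.4501) = 0.1853 mg/L.
40 L/s = 0.04 m³/s.
After input B: C = (3.62·0.1853 + 0.04·0.64) / 3.66 = 0.1903 mg/L.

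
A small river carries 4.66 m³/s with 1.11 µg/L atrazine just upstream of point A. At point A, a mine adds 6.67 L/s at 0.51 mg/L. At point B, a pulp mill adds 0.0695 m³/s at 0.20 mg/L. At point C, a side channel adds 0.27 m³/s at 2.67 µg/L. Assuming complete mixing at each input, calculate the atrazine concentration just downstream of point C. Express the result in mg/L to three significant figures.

1.11 µg/L = 0.00111 mg/L.
6.67 L/s = 0.00667 m³/s.
After input A: C = (4.66·0.00111 + 0.00667·0.51) / 4.667 = 0.001837 mg/L.
After input B: C = (4.667·0.001837 + 0.0695·0.2) / 4.736 = 0.004745 mg/L.
2.67 µg/L = 0.00267 mg/L.
After input C: C = (4.736·0.004745 + 0.27·0.00267) / 5.006 = 0.004633 mg/L.

0.00463 mg/L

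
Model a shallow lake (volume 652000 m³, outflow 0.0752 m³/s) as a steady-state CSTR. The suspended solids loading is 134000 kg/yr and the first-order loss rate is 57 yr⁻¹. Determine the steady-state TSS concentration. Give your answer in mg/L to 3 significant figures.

3.39 mg/L

Outflow Q = 0.0752 m³/s × 3.156e+07 s/yr = 2.373e+06 m³/yr.
Steady-state CSTR mass balance: W = Q·C + k·V·C, so C = W/(Q + kV).
Q + kV = 2.373e+06 + 57·652000 = 3.954e+07 m³/yr.
C = 134000/3.954e+07 = 0.003389 kg/m³ = 3.389 mg/L.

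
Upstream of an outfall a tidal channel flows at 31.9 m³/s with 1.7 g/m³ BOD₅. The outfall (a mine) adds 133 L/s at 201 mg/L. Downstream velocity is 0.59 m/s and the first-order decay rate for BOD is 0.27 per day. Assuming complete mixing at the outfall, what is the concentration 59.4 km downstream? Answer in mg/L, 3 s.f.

1.85 mg/L

133 L/s = 0.133 m³/s.
After complete mixing, C₀ = (0.133·201 + 31.9·1.7) / 32.03 = 2.527 mg/L.
Travel time t = 5.94e+04 m / 0.59 m/s = 1.007e+05 s = 1.165 d.
C = 2.527·exp(−0.27·1.165) = 2.527·0.7301 = 1.845 mg/L.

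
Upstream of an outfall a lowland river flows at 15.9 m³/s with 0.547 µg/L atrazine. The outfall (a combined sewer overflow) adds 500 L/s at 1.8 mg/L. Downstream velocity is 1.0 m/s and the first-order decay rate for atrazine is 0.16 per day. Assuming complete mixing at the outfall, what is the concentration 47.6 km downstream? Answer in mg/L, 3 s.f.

0.0507 mg/L

500 L/s = 0.5 m³/s.
0.547 µg/L = 0.000547 mg/L.
After complete mixing, C₀ = (0.5·1.8 + 15.9·0.000547) / 16.4 = 0.05541 mg/L.
Travel time t = 4.76e+04 m / 1.0 m/s = 4.76e+04 s = 0.5509 d.
C = 0.05541·exp(−0.16·0.5509) = 0.05541·0.9156 = 0.05073 mg/L.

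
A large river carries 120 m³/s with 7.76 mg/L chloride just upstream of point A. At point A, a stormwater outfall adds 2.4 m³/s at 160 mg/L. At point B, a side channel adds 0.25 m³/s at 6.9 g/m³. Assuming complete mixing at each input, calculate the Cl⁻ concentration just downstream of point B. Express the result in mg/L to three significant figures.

After input A: C = (120·7.76 + 2.4·160) / 122.4 = 10.75 mg/L.
After input B: C = (122.4·10.75 + 0.25·6.9) / 122.7 = 10.74 mg/L.

10.7 mg/L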